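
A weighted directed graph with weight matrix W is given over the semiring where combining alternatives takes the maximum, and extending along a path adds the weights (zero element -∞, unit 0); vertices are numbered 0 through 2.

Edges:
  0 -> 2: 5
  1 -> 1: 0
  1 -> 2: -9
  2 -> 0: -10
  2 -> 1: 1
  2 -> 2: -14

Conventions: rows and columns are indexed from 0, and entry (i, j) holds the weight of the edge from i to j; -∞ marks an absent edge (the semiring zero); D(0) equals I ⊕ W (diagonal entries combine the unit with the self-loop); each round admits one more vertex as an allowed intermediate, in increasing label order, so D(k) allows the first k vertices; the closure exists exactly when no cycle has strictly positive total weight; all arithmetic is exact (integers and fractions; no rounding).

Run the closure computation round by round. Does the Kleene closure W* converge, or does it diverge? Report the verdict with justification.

D(0):
  [0, -∞, 5]
  [-∞, 0, -9]
  [-10, 1, 0]
D(1):
  [0, -∞, 5]
  [-∞, 0, -9]
  [-10, 1, 0]
D(2):
  [0, -∞, 5]
  [-∞, 0, -9]
  [-10, 1, 0]
D(3):
  [0, 6, 5]
  [-19, 0, -9]
  [-10, 1, 0]
Key observation: every diagonal entry stays at the unit through all rounds, so no improving cycle exists.
Answer: CONVERGES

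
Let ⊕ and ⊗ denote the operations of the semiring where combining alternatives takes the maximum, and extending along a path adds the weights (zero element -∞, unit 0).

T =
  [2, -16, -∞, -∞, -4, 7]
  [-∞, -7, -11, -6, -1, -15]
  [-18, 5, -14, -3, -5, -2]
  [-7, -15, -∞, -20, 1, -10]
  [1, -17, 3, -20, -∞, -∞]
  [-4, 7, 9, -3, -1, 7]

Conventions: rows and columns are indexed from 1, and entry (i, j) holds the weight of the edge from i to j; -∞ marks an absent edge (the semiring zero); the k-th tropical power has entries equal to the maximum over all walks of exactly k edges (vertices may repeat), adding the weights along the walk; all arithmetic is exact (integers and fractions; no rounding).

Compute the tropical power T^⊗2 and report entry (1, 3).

T^⊗2:
  [4, 14, 16, 4, 6, 14]
  [0, -6, 2, -13, -5, -8]
  [-4, 5, 7, -1, 4, 5]
  [2, -3, 4, -13, -11, 0]
  [3, 8, -11, 0, -2, 8]
  [3, 14, 16, 6, 6, 14]
Key observation: the optimum is the walk 1->6->3, with weight 7 + 9 = 16.
Optimal value attained by: walk 1->6->3.
Answer: (T^⊗2)[1][3] = 16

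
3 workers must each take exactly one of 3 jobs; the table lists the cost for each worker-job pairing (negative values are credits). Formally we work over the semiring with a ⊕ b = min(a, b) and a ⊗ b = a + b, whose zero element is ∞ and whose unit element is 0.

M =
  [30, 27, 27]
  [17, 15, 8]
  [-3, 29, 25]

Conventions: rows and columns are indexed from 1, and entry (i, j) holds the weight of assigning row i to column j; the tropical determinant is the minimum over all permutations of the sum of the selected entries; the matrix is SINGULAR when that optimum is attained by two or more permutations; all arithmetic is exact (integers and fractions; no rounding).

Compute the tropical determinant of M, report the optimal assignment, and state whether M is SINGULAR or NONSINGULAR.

σ = (1, 2, 3): 30 + 15 + 25 = 70
σ = (1, 3, 2): 30 + 8 + 29 = 67
σ = (2, 1, 3): 27 + 17 + 25 = 69
σ = (2, 3, 1): 27 + 8 + (-3) = 32
σ = (3, 1, 2): 27 + 17 + 29 = 73
σ = (3, 2, 1): 27 + 15 + (-3) = 39
Optimal value attained by: σ = (2, 3, 1).
Answer: det⊕(M) = 32; verdict: NONSINGULAR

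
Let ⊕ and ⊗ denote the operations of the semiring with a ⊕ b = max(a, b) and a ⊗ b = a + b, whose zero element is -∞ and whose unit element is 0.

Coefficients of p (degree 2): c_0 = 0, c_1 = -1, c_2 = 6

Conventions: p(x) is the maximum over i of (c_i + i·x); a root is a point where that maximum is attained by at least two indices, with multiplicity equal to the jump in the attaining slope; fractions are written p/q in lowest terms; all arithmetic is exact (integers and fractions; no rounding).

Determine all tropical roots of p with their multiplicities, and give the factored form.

hull edge (i=0, c=0) to (i=2, c=6): slope 3, span 2
Factored form: p(x) = 6 ⊗ (x ⊕ (-3)) ⊗ (x ⊕ (-3))
Answer: roots = -3 (mult 2)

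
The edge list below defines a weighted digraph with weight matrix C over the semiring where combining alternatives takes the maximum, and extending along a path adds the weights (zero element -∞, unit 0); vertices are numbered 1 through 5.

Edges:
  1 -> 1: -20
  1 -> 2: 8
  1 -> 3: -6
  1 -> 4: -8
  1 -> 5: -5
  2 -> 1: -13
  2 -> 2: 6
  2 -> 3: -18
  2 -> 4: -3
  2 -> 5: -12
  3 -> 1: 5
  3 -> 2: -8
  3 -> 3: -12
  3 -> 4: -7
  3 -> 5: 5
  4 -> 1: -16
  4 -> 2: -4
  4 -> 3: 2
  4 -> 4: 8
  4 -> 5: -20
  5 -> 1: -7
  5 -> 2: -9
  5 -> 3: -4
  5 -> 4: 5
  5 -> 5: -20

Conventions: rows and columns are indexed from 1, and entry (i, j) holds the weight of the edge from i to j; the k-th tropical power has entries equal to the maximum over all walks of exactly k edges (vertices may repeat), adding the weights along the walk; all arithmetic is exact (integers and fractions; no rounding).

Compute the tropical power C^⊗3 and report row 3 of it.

C^⊗2:
  [-1, 14, -6, 5, -1]
  [-7, 12, -1, 5, -6]
  [-2, 13, 1, 10, 0]
  [7, 4, 10, 16, 7]
  [1, 1, 7, 13, 1]
C^⊗3:
  [1, 20, 7, 13, 2]
  [4, 18, 7, 13, 4]
  [6, 19, 12, 18, 6]
  [15, 15, 18, 24, 15]
  [12, 9, 15, 21, 12]
Answer: row 3 of C^⊗3 = [6, 19, 12, 18, 6]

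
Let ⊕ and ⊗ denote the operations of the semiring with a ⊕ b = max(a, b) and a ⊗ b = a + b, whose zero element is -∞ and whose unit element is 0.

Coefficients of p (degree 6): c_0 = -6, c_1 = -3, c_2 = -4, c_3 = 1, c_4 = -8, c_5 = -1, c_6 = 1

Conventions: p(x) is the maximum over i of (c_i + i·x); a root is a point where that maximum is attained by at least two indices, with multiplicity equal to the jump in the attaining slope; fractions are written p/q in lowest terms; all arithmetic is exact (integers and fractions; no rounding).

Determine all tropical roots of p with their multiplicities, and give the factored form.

hull edge (i=0, c=-6) to (i=1, c=-3): slope 3, span 1
hull edge (i=1, c=-3) to (i=3, c=1): slope 2, span 2
hull edge (i=3, c=1) to (i=6, c=1): slope 0, span 3
Factored form: p(x) = 1 ⊗ (x ⊕ (-3)) ⊗ (x ⊕ (-2)) ⊗ (x ⊕ (-2)) ⊗ (x ⊕ 0) ⊗ (x ⊕ 0) ⊗ (x ⊕ 0)
Answer: roots = -3 (mult 1), -2 (mult 2), 0 (mult 3)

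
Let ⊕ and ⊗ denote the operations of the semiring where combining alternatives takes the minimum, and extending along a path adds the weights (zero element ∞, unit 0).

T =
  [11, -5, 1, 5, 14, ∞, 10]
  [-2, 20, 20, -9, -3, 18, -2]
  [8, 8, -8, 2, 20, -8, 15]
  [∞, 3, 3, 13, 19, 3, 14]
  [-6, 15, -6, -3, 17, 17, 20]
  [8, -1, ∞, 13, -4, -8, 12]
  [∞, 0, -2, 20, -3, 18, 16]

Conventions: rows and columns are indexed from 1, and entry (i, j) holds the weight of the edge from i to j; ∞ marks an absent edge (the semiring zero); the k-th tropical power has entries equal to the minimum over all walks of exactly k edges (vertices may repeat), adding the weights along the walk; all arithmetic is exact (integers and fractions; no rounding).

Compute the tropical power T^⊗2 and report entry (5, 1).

T^⊗2:
  [-7, 6, -7, -14, -8, -7, -7]
  [-9, -7, -9, -6, -5, -6, 5]
  [0, -9, -16, -6, -12, -16, 4]
  [1, 2, -5, -6, -1, -5, 1]
  [2, -11, -14, -4, 8, -14, 4]
  [-10, -9, -10, -10, -12, -16, -3]
  [-9, 6, -10, -9, -3, -10, -2]
Key observation: the optimum is the walk 5->3->1, with weight (-6) + 8 = 2.
Optimal value attained by: walk 5->3->1.
Answer: (T^⊗2)[5][1] = 2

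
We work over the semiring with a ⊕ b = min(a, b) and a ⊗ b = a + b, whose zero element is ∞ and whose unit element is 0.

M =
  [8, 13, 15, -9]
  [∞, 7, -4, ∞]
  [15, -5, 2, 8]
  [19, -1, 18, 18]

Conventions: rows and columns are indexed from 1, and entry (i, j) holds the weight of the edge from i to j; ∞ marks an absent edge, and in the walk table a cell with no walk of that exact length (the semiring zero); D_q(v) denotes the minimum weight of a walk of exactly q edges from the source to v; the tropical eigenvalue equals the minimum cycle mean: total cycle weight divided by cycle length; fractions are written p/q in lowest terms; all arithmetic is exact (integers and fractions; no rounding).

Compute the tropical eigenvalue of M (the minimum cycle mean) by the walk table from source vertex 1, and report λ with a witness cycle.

q=0: [0, ∞, ∞, ∞]
q=1: [8, 13, 15, -9]
q=2: [10, -10, 9, -1]
q=3: [18, -3, -14, 1]
q=4: [1, -19, -12, -6]
Optimal cycle mean attained by: cycle 2->3->2, total (-4) + (-5), length 2.
Answer: λ = -9/2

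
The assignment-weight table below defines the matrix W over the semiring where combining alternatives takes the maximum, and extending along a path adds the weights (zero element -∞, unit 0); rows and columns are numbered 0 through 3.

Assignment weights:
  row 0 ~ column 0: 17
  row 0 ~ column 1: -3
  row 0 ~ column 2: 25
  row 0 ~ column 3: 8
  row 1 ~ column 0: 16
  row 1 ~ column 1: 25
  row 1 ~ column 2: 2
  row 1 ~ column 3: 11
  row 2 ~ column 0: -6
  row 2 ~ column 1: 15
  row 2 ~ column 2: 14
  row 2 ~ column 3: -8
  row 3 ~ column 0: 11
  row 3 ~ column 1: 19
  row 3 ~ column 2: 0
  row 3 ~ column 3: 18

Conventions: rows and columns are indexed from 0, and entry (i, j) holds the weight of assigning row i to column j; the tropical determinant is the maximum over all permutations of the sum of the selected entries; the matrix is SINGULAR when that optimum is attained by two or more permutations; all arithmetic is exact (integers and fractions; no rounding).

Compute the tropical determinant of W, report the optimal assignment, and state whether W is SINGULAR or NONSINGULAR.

σ = (0, 1, 2, 3): 17 + 25 + 14 + 18 = 74
σ = (0, 1, 3, 2): 17 + 25 + (-8) + 0 = 34
σ = (0, 2, 1, 3): 17 + 2 + 15 + 18 = 52
σ = (0, 2, 3, 1): 17 + 2 + (-8) + 19 = 30
σ = (0, 3, 1, 2): 17 + 11 + 15 + 0 = 43
σ = (0, 3, 2, 1): 17 + 11 + 14 + 19 = 61
σ = (1, 0, 2, 3): (-3) + 16 + 14 + 18 = 45
σ = (1, 0, 3, 2): (-3) + 16 + (-8) + 0 = 5
σ = (1, 2, 0, 3): (-3) + 2 + (-6) + 18 = 11
σ = (1, 2, 3, 0): (-3) + 2 + (-8) + 11 = 2
σ = (1, 3, 0, 2): (-3) + 11 + (-6) + 0 = 2
σ = (1, 3, 2, 0): (-3) + 11 + 14 + 11 = 33
σ = (2, 0, 1, 3): 25 + 16 + 15 + 18 = 74
σ = (2, 0, 3, 1): 25 + 16 + (-8) + 19 = 52
σ = (2, 1, 0, 3): 25 + 25 + (-6) + 18 = 62
σ = (2, 1, 3, 0): 25 + 25 + (-8) + 11 = 53
σ = (2, 3, 0, 1): 25 + 11 + (-6) + 19 = 49
σ = (2, 3, 1, 0): 25 + 11 + 15 + 11 = 62
σ = (3, 0, 1, 2): 8 + 16 + 15 + 0 = 39
σ = (3, 0, 2, 1): 8 + 16 + 14 + 19 = 57
σ = (3, 1, 0, 2): 8 + 25 + (-6) + 0 = 27
σ = (3, 1, 2, 0): 8 + 25 + 14 + 11 = 58
σ = (3, 2, 0, 1): 8 + 2 + (-6) + 19 = 23
σ = (3, 2, 1, 0): 8 + 2 + 15 + 11 = 36
Optimal value attained by: σ = (0, 1, 2, 3).
Answer: det⊕(W) = 74; verdict: SINGULAR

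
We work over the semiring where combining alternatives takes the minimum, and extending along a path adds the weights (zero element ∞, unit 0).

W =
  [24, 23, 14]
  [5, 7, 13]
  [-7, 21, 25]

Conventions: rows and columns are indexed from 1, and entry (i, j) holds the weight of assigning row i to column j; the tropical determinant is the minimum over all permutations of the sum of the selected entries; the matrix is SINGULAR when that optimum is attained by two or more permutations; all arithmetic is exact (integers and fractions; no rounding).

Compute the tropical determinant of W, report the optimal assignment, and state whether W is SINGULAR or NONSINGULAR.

σ = (1, 2, 3): 24 + 7 + 25 = 56
σ = (1, 3, 2): 24 + 13 + 21 = 58
σ = (2, 1, 3): 23 + 5 + 25 = 53
σ = (2, 3, 1): 23 + 13 + (-7) = 29
σ = (3, 1, 2): 14 + 5 + 21 = 40
σ = (3, 2, 1): 14 + 7 + (-7) = 14
Optimal value attained by: σ = (3, 2, 1).
Answer: det⊕(W) = 14; verdict: NONSINGULAR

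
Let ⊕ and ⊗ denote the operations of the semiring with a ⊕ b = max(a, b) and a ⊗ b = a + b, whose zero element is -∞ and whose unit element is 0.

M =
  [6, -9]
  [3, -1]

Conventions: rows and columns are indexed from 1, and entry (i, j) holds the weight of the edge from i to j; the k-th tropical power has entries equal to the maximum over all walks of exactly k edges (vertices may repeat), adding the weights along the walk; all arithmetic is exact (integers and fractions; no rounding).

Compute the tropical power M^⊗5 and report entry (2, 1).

M^⊗2:
  [12, -3]
  [9, -2]
M^⊗3:
  [18, 3]
  [15, 0]
M^⊗4:
  [24, 9]
  [21, 6]
M^⊗5:
  [30, 15]
  [27, 12]
Key observation: the optimum is the walk 2->1->1->1->1->1, with weight 3 + 6 + 6 + 6 + 6 = 27.
Optimal value attained by: walk 2->1->1->1->1->1.
Answer: (M^⊗5)[2][1] = 27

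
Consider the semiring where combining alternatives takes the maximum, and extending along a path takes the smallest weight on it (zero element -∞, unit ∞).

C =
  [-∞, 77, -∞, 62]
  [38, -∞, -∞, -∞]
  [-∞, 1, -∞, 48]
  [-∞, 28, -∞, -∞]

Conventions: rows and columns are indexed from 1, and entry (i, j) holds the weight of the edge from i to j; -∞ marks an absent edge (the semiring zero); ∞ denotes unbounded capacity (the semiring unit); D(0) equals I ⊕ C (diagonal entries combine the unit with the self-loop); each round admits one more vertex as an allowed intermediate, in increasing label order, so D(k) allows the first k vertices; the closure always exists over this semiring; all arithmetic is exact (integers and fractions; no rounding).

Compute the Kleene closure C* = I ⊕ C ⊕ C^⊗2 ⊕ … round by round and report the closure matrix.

D(0):
  [∞, 77, -∞, 62]
  [38, ∞, -∞, -∞]
  [-∞, 1, ∞, 48]
  [-∞, 28, -∞, ∞]
D(1):
  [∞, 77, -∞, 62]
  [38, ∞, -∞, 38]
  [-∞, 1, ∞, 48]
  [-∞, 28, -∞, ∞]
D(2):
  [∞, 77, -∞, 62]
  [38, ∞, -∞, 38]
  [1, 1, ∞, 48]
  [28, 28, -∞, ∞]
D(3):
  [∞, 77, -∞, 62]
  [38, ∞, -∞, 38]
  [1, 1, ∞, 48]
  [28, 28, -∞, ∞]
D(4):
  [∞, 77, -∞, 62]
  [38, ∞, -∞, 38]
  [28, 28, ∞, 48]
  [28, 28, -∞, ∞]
Answer: C* = [[∞, 77, -∞, 62], [38, ∞, -∞, 38], [28, 28, ∞, 48], [28, 28, -∞, ∞]]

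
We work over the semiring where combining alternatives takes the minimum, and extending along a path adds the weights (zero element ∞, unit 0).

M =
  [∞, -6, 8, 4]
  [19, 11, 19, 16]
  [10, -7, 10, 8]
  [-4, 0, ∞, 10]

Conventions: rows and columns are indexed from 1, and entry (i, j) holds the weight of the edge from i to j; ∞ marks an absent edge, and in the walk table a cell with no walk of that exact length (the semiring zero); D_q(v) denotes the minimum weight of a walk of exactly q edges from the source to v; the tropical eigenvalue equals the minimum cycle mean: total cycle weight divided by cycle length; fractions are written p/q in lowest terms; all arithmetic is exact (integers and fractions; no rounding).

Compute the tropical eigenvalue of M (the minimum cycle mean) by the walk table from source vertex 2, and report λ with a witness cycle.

q=0: [∞, 0, ∞, ∞]
q=1: [19, 11, 19, 16]
q=2: [12, 12, 27, 23]
q=3: [19, 6, 20, 16]
q=4: [12, 13, 25, 22]
Optimal cycle mean attained by: cycle 1->4->1, total 4 + (-4), length 2.
Answer: λ = 0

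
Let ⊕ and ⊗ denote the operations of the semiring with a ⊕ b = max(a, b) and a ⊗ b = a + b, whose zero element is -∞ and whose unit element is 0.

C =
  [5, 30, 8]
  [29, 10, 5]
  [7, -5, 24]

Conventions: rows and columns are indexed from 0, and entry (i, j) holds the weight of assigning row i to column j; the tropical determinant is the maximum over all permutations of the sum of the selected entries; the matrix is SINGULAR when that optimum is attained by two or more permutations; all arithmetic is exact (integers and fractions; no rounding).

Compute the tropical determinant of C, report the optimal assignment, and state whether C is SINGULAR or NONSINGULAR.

σ = (0, 1, 2): 5 + 10 + 24 = 39
σ = (0, 2, 1): 5 + 5 + (-5) = 5
σ = (1, 0, 2): 30 + 29 + 24 = 83
σ = (1, 2, 0): 30 + 5 + 7 = 42
σ = (2, 0, 1): 8 + 29 + (-5) = 32
σ = (2, 1, 0): 8 + 10 + 7 = 25
Optimal value attained by: σ = (1, 0, 2).
Answer: det⊕(C) = 83; verdict: NONSINGULAR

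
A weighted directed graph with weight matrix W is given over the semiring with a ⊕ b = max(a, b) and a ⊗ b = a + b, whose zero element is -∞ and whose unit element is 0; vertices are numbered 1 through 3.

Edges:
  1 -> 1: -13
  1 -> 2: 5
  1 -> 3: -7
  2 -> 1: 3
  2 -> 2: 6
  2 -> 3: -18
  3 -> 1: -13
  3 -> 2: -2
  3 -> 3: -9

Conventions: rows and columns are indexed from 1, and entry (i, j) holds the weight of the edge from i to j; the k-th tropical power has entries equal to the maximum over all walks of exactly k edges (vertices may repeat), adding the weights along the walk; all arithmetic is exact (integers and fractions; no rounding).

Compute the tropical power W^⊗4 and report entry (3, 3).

W^⊗2:
  [8, 11, -13]
  [9, 12, -4]
  [1, 4, -18]
W^⊗3:
  [14, 17, 1]
  [15, 18, 2]
  [7, 10, -6]
W^⊗4:
  [20, 23, 7]
  [21, 24, 8]
  [13, 16, 0]
Key observation: the optimum is the walk 3->2->2->1->3, with weight (-2) + 6 + 3 + (-7) = 0.
Optimal value attained by: walk 3->2->2->1->3.
Answer: (W^⊗4)[3][3] = 0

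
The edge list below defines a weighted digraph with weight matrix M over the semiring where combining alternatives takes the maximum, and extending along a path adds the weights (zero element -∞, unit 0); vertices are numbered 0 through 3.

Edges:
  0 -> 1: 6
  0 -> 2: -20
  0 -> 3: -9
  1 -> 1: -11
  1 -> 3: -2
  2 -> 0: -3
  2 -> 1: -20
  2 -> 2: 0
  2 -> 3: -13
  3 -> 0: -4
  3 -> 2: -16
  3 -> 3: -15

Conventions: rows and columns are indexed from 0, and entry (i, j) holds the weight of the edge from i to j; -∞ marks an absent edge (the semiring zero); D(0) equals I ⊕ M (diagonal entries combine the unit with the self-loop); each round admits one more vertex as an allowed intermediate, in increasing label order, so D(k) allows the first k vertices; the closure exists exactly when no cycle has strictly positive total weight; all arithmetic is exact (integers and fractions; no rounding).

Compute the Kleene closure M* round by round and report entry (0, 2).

D(0):
  [0, 6, -20, -9]
  [-∞, 0, -∞, -2]
  [-3, -20, 0, -13]
  [-4, -∞, -16, 0]
D(1):
  [0, 6, -20, -9]
  [-∞, 0, -∞, -2]
  [-3, 3, 0, -12]
  [-4, 2, -16, 0]
D(2):
  [0, 6, -20, 4]
  [-∞, 0, -∞, -2]
  [-3, 3, 0, 1]
  [-4, 2, -16, 0]
D(3):
  [0, 6, -20, 4]
  [-∞, 0, -∞, -2]
  [-3, 3, 0, 1]
  [-4, 2, -16, 0]
D(4):
  [0, 6, -12, 4]
  [-6, 0, -18, -2]
  [-3, 3, 0, 1]
  [-4, 2, -16, 0]
Answer: M*[0][2] = -12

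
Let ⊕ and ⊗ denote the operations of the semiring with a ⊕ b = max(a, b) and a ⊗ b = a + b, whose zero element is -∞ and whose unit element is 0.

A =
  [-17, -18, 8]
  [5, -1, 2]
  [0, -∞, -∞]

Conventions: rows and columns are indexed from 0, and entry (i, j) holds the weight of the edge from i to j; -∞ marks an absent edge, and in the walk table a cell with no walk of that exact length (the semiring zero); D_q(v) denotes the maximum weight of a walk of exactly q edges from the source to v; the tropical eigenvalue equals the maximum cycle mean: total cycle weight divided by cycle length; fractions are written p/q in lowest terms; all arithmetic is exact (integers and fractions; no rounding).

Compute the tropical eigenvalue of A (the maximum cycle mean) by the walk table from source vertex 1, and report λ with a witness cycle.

q=0: [-∞, 0, -∞]
q=1: [5, -1, 2]
q=2: [4, -2, 13]
q=3: [13, -3, 12]
Optimal cycle mean attained by: cycle 0->2->0, total 8 + 0, length 2.
Answer: λ = 4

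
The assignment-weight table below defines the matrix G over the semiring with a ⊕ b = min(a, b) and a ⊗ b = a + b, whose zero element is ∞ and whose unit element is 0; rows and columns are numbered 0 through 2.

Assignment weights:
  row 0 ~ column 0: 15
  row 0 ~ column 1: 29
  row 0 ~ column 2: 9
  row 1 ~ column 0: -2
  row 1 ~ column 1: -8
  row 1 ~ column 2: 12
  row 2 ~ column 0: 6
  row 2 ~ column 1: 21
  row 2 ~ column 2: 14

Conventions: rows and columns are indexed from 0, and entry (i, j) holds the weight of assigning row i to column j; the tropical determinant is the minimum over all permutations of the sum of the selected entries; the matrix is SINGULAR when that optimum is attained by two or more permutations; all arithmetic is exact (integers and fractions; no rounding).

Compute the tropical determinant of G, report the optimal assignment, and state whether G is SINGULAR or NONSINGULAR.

σ = (0, 1, 2): 15 + (-8) + 14 = 21
σ = (0, 2, 1): 15 + 12 + 21 = 48
σ = (1, 0, 2): 29 + (-2) + 14 = 41
σ = (1, 2, 0): 29 + 12 + 6 = 47
σ = (2, 0, 1): 9 + (-2) + 21 = 28
σ = (2, 1, 0): 9 + (-8) + 6 = 7
Optimal value attained by: σ = (2, 1, 0).
Answer: det⊕(G) = 7; verdict: NONSINGULAR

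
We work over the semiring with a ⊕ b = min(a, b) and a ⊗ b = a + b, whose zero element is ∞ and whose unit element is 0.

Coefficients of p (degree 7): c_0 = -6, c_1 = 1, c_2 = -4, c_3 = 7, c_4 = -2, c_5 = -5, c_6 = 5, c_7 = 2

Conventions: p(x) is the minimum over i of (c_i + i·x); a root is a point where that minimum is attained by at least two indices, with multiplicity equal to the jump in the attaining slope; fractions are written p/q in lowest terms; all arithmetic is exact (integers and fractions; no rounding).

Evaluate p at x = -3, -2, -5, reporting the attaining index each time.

p(-3) = min(-6+0·(-3)=-6, 1+1·(-3)=-2, -4+2·(-3)=-10, 7+3·(-3)=-2, -2+4·(-3)=-14, -5+5·(-3)=-20, 5+6·(-3)=-13, 2+7·(-3)=-19) = -20 (attained by i=5)
p(-2) = min(-6+0·(-2)=-6, 1+1·(-2)=-1, -4+2·(-2)=-8, 7+3·(-2)=1, -2+4·(-2)=-10, -5+5·(-2)=-15, 5+6·(-2)=-7, 2+7·(-2)=-12) = -15 (attained by i=5)
p(-5) = min(-6+0·(-5)=-6, 1+1·(-5)=-4, -4+2·(-5)=-14, 7+3·(-5)=-8, -2+4·(-5)=-22, -5+5·(-5)=-30, 5+6·(-5)=-25, 2+7·(-5)=-33) = -33 (attained by i=7)
Answer: p(-3) = -20; p(-2) = -15; p(-5) = -33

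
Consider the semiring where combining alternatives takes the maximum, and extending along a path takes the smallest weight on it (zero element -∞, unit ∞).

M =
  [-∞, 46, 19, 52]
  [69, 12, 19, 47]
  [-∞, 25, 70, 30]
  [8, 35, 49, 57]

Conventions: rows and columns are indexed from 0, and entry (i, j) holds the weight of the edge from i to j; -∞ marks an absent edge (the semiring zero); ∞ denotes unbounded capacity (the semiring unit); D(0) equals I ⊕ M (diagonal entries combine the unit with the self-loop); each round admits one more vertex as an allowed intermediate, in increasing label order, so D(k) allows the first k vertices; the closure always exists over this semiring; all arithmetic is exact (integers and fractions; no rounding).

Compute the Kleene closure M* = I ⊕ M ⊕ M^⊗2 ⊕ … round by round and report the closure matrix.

D(0):
  [∞, 46, 19, 52]
  [69, ∞, 19, 47]
  [-∞, 25, ∞, 30]
  [8, 35, 49, ∞]
D(1):
  [∞, 46, 19, 52]
  [69, ∞, 19, 52]
  [-∞, 25, ∞, 30]
  [8, 35, 49, ∞]
D(2):
  [∞, 46, 19, 52]
  [69, ∞, 19, 52]
  [25, 25, ∞, 30]
  [35, 35, 49, ∞]
D(3):
  [∞, 46, 19, 52]
  [69, ∞, 19, 52]
  [25, 25, ∞, 30]
  [35, 35, 49, ∞]
D(4):
  [∞, 46, 49, 52]
  [69, ∞, 49, 52]
  [30, 30, ∞, 30]
  [35, 35, 49, ∞]
Answer: M* = [[∞, 46, 49, 52], [69, ∞, 49, 52], [30, 30, ∞, 30], [35, 35, 49, ∞]]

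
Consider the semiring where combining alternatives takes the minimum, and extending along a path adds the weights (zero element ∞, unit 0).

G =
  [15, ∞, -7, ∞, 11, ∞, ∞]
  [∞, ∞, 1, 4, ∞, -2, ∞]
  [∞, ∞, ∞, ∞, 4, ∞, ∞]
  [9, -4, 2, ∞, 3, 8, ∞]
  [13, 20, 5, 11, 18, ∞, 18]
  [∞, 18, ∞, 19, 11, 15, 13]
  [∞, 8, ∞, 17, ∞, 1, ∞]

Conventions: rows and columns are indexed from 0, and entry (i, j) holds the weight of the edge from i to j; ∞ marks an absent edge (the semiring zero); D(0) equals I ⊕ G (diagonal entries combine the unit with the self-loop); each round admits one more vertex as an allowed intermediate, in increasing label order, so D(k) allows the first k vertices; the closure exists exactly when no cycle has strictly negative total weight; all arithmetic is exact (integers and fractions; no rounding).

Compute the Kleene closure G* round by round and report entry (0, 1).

D(0):
  [0, ∞, -7, ∞, 11, ∞, ∞]
  [∞, 0, 1, 4, ∞, -2, ∞]
  [∞, ∞, 0, ∞, 4, ∞, ∞]
  [9, -4, 2, 0, 3, 8, ∞]
  [13, 20, 5, 11, 0, ∞, 18]
  [∞, 18, ∞, 19, 11, 0, 13]
  [∞, 8, ∞, 17, ∞, 1, 0]
D(1):
  [0, ∞, -7, ∞, 11, ∞, ∞]
  [∞, 0, 1, 4, ∞, -2, ∞]
  [∞, ∞, 0, ∞, 4, ∞, ∞]
  [9, -4, 2, 0, 3, 8, ∞]
  [13, 20, 5, 11, 0, ∞, 18]
  [∞, 18, ∞, 19, 11, 0, 13]
  [∞, 8, ∞, 17, ∞, 1, 0]
D(2):
  [0, ∞, -7, ∞, 11, ∞, ∞]
  [∞, 0, 1, 4, ∞, -2, ∞]
  [∞, ∞, 0, ∞, 4, ∞, ∞]
  [9, -4, -3, 0, 3, -6, ∞]
  [13, 20, 5, 11, 0, 18, 18]
  [∞, 18, 19, 19, 11, 0, 13]
  [∞, 8, 9, 12, ∞, 1, 0]
D(3):
  [0, ∞, -7, ∞, -3, ∞, ∞]
  [∞, 0, 1, 4, 5, -2, ∞]
  [∞, ∞, 0, ∞, 4, ∞, ∞]
  [9, -4, -3, 0, 1, -6, ∞]
  [13, 20, 5, 11, 0, 18, 18]
  [∞, 18, 19, 19, 11, 0, 13]
  [∞, 8, 9, 12, 13, 1, 0]
D(4):
  [0, ∞, -7, ∞, -3, ∞, ∞]
  [13, 0, 1, 4, 5, -2, ∞]
  [∞, ∞, 0, ∞, 4, ∞, ∞]
  [9, -4, -3, 0, 1, -6, ∞]
  [13, 7, 5, 11, 0, 5, 18]
  [28, 15, 16, 19, 11, 0, 13]
  [21, 8, 9, 12, 13, 1, 0]
D(5):
  [0, 4, -7, 8, -3, 2, 15]
  [13, 0, 1, 4, 5, -2, 23]
  [17, 11, 0, 15, 4, 9, 22]
  [9, -4, -3, 0, 1, -6, 19]
  [13, 7, 5, 11, 0, 5, 18]
  [24, 15, 16, 19, 11, 0, 13]
  [21, 8, 9, 12, 13, 1, 0]
D(6):
  [0, 4, -7, 8, -3, 2, 15]
  [13, 0, 1, 4, 5, -2, 11]
  [17, 11, 0, 15, 4, 9, 22]
  [9, -4, -3, 0, 1, -6, 7]
  [13, 7, 5, 11, 0, 5, 18]
  [24, 15, 16, 19, 11, 0, 13]
  [21, 8, 9, 12, 12, 1, 0]
D(7):
  [0, 4, -7, 8, -3, 2, 15]
  [13, 0, 1, 4, 5, -2, 11]
  [17, 11, 0, 15, 4, 9, 22]
  [9, -4, -3, 0, 1, -6, 7]
  [13, 7, 5, 11, 0, 5, 18]
  [24, 15, 16, 19, 11, 0, 13]
  [21, 8, 9, 12, 12, 1, 0]
Answer: G*[0][1] = 4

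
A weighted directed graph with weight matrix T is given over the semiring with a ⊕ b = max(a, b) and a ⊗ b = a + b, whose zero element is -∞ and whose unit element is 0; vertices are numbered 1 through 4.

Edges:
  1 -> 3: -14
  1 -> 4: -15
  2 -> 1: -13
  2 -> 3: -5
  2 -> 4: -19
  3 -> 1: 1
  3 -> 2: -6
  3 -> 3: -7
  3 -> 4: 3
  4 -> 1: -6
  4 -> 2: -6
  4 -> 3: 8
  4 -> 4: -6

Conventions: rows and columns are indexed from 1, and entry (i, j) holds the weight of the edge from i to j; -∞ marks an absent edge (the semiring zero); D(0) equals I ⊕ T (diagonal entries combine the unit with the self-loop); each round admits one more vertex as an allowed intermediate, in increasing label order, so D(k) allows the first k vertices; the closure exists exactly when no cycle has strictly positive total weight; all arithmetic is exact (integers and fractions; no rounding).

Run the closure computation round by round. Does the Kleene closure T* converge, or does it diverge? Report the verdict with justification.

D(0):
  [0, -∞, -14, -15]
  [-13, 0, -5, -19]
  [1, -6, 0, 3]
  [-6, -6, 8, 0]
D(1):
  [0, -∞, -14, -15]
  [-13, 0, -5, -19]
  [1, -6, 0, 3]
  [-6, -6, 8, 0]
D(2):
  [0, -∞, -14, -15]
  [-13, 0, -5, -19]
  [1, -6, 0, 3]
  [-6, -6, 8, 0]
Detection: at round 3, diagonal entry (4, 4) turns strictly positive.
Key observation: the cycle 4->3->4 has total weight 8 + 3, which is strictly positive.
Answer: DIVERGES — positive cycle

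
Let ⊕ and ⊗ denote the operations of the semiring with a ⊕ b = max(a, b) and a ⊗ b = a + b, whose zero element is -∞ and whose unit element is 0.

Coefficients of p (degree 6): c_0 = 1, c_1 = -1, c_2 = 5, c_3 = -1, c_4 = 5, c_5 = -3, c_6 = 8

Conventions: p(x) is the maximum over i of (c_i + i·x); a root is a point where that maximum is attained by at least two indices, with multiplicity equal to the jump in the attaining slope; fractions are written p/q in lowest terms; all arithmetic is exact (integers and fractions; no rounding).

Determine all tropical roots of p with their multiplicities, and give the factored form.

hull edge (i=0, c=1) to (i=2, c=5): slope 2, span 2
hull edge (i=2, c=5) to (i=6, c=8): slope 3/4, span 4
Factored form: p(x) = 8 ⊗ (x ⊕ (-2)) ⊗ (x ⊕ (-2)) ⊗ (x ⊕ (-3/4)) ⊗ (x ⊕ (-3/4)) ⊗ (x ⊕ (-3/4)) ⊗ (x ⊕ (-3/4))
Answer: roots = -2 (mult 2), -3/4 (mult 4)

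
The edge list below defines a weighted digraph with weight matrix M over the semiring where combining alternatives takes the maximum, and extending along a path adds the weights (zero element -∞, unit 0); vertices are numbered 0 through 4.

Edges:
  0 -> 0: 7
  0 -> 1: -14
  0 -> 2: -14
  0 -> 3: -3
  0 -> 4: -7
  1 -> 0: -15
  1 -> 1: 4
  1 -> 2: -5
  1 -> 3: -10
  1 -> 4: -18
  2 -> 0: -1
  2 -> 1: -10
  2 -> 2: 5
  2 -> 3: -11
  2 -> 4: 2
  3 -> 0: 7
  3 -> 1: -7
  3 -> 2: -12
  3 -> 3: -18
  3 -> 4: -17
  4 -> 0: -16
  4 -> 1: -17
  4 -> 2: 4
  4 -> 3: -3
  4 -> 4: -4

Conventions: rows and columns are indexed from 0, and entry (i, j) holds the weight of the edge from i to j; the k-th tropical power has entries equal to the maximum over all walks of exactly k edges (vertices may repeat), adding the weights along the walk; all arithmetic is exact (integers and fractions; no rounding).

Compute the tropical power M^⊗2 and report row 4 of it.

M^⊗2:
  [14, -7, -3, 4, 0]
  [-3, 8, 0, -6, -3]
  [6, -5, 10, -1, 7]
  [14, -3, -7, 4, 0]
  [4, -6, 9, -7, 6]
Answer: row 4 of M^⊗2 = [4, -6, 9, -7, 6]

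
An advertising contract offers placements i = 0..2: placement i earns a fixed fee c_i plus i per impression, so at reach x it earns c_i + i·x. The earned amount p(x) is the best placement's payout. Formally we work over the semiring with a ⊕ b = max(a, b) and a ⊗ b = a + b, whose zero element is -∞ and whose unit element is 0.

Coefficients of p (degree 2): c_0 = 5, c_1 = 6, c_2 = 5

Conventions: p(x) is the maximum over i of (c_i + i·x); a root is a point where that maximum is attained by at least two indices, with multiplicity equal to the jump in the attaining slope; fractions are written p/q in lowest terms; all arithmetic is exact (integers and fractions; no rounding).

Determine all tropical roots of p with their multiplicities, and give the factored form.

hull edge (i=0, c=5) to (i=1, c=6): slope 1, span 1
hull edge (i=1, c=6) to (i=2, c=5): slope -1, span 1
Factored form: p(x) = 5 ⊗ (x ⊕ (-1)) ⊗ (x ⊕ 1)
Answer: roots = -1 (mult 1), 1 (mult 1)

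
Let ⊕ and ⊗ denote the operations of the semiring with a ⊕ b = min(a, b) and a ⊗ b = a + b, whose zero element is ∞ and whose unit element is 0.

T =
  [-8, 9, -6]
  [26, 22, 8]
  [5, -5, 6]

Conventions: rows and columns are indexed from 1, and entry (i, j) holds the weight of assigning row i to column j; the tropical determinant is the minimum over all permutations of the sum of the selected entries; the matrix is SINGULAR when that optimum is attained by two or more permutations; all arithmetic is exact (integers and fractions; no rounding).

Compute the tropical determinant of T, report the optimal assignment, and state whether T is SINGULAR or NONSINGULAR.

σ = (1, 2, 3): (-8) + 22 + 6 = 20
σ = (1, 3, 2): (-8) + 8 + (-5) = -5
σ = (2, 1, 3): 9 + 26 + 6 = 41
σ = (2, 3, 1): 9 + 8 + 5 = 22
σ = (3, 1, 2): (-6) + 26 + (-5) = 15
σ = (3, 2, 1): (-6) + 22 + 5 = 21
Optimal value attained by: σ = (1, 3, 2).
Answer: det⊕(T) = -5; verdict: NONSINGULAR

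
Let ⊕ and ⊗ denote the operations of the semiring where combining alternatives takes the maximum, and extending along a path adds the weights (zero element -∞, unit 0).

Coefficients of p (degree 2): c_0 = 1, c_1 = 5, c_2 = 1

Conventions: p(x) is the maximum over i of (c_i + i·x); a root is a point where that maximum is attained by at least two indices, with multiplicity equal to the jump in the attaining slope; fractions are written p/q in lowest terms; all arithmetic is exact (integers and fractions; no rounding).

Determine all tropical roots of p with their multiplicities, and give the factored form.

hull edge (i=0, c=1) to (i=1, c=5): slope 4, span 1
hull edge (i=1, c=5) to (i=2, c=1): slope -4, span 1
Factored form: p(x) = 1 ⊗ (x ⊕ (-4)) ⊗ (x ⊕ 4)
Answer: roots = -4 (mult 1), 4 (mult 1)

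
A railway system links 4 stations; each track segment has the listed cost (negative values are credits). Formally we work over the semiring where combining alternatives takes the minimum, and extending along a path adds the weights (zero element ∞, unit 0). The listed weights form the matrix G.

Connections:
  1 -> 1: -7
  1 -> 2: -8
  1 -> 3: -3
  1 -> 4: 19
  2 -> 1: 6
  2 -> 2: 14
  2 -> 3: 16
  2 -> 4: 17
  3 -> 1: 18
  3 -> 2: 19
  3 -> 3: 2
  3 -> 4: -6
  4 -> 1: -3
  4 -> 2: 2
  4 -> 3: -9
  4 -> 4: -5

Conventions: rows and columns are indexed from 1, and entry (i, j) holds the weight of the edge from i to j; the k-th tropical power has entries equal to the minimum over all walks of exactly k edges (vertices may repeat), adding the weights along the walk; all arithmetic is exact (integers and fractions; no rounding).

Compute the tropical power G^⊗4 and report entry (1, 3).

G^⊗2:
  [-14, -15, -10, -9]
  [-1, -2, 3, 10]
  [-9, -4, -15, -11]
  [-10, -11, -14, -15]
G^⊗3:
  [-21, -22, -18, -16]
  [-8, -9, -4, -3]
  [-16, -17, -20, -21]
  [-18, -18, -24, -20]
G^⊗4:
  [-28, -29, -25, -24]
  [-15, -16, -12, -10]
  [-24, -24, -30, -26]
  [-25, -26, -29, -30]
Key observation: the optimum is the walk 1->1->3->4->3, with weight (-7) + (-3) + (-6) + (-9) = -25.
Optimal value attained by: walk 1->1->3->4->3.
Answer: (G^⊗4)[1][3] = -25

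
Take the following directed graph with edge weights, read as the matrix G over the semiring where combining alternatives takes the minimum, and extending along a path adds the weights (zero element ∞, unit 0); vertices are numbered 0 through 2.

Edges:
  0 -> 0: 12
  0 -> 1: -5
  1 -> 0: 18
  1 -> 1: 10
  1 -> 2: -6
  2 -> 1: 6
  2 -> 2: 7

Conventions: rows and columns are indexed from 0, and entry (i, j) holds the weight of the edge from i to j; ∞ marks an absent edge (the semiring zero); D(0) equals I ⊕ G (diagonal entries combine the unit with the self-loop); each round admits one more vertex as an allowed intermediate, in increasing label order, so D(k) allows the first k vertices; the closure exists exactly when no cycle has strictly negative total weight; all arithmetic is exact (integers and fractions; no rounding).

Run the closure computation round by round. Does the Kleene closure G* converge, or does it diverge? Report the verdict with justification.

D(0):
  [0, -5, ∞]
  [18, 0, -6]
  [∞, 6, 0]
D(1):
  [0, -5, ∞]
  [18, 0, -6]
  [∞, 6, 0]
D(2):
  [0, -5, -11]
  [18, 0, -6]
  [24, 6, 0]
D(3):
  [0, -5, -11]
  [18, 0, -6]
  [24, 6, 0]
Key observation: every diagonal entry stays at the unit through all rounds, so no improving cycle exists.
Answer: CONVERGES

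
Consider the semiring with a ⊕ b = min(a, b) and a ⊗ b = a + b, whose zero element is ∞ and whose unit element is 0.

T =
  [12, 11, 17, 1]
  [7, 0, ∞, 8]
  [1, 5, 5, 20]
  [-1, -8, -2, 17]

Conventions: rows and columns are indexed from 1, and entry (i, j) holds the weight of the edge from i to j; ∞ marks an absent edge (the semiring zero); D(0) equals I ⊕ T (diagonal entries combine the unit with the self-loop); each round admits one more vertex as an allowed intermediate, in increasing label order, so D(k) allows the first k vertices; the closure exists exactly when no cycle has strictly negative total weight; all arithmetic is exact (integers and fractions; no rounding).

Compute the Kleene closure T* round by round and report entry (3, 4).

D(0):
  [0, 11, 17, 1]
  [7, 0, ∞, 8]
  [1, 5, 0, 20]
  [-1, -8, -2, 0]
D(1):
  [0, 11, 17, 1]
  [7, 0, 24, 8]
  [1, 5, 0, 2]
  [-1, -8, -2, 0]
D(2):
  [0, 11, 17, 1]
  [7, 0, 24, 8]
  [1, 5, 0, 2]
  [-1, -8, -2, 0]
D(3):
  [0, 11, 17, 1]
  [7, 0, 24, 8]
  [1, 5, 0, 2]
  [-1, -8, -2, 0]
D(4):
  [0, -7, -1, 1]
  [7, 0, 6, 8]
  [1, -6, 0, 2]
  [-1, -8, -2, 0]
Answer: T*[3][4] = 2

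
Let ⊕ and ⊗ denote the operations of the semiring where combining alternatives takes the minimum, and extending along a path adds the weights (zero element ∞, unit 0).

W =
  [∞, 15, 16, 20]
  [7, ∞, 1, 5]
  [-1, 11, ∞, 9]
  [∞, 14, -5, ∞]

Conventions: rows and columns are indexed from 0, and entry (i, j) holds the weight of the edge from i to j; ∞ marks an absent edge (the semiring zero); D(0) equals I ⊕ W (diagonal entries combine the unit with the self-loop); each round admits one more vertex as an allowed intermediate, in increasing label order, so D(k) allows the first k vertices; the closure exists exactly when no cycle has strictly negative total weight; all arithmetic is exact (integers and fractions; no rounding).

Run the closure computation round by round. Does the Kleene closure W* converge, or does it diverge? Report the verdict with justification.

D(0):
  [0, 15, 16, 20]
  [7, 0, 1, 5]
  [-1, 11, 0, 9]
  [∞, 14, -5, 0]
D(1):
  [0, 15, 16, 20]
  [7, 0, 1, 5]
  [-1, 11, 0, 9]
  [∞, 14, -5, 0]
D(2):
  [0, 15, 16, 20]
  [7, 0, 1, 5]
  [-1, 11, 0, 9]
  [21, 14, -5, 0]
D(3):
  [0, 15, 16, 20]
  [0, 0, 1, 5]
  [-1, 11, 0, 9]
  [-6, 6, -5, 0]
D(4):
  [0, 15, 15, 20]
  [-1, 0, 0, 5]
  [-1, 11, 0, 9]
  [-6, 6, -5, 0]
Key observation: every diagonal entry stays at the unit through all rounds, so no improving cycle exists.
Answer: CONVERGES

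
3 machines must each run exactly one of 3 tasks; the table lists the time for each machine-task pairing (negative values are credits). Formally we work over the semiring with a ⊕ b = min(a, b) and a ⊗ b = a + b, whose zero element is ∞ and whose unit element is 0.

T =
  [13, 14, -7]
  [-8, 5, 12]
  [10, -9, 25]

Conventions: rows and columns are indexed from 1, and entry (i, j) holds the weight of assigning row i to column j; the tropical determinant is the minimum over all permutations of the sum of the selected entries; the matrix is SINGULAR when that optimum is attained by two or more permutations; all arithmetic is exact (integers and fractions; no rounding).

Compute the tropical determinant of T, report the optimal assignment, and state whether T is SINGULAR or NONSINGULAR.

σ = (1, 2, 3): 13 + 5 + 25 = 43
σ = (1, 3, 2): 13 + 12 + (-9) = 16
σ = (2, 1, 3): 14 + (-8) + 25 = 31
σ = (2, 3, 1): 14 + 12 + 10 = 36
σ = (3, 1, 2): (-7) + (-8) + (-9) = -24
σ = (3, 2, 1): (-7) + 5 + 10 = 8
Optimal value attained by: σ = (3, 1, 2).
Answer: det⊕(T) = -24; verdict: NONSINGULAR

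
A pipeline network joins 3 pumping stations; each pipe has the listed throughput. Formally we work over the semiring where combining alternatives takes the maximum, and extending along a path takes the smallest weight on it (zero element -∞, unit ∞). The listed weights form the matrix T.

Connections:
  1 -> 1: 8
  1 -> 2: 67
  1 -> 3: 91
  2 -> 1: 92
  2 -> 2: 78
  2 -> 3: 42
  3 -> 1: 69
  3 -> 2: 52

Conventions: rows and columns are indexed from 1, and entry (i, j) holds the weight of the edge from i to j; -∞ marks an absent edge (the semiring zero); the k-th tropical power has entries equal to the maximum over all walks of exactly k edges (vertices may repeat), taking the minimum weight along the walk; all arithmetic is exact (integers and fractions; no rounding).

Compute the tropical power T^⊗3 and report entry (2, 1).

T^⊗2:
  [69, 67, 42]
  [78, 78, 91]
  [52, 67, 69]
T^⊗3:
  [67, 67, 69]
  [78, 78, 78]
  [69, 67, 52]
Key observation: the optimum is the walk 2->2->2->1, with weight 78 min 78 min 92 = 78.
Optimal value attained by: walk 2->2->2->1.
Answer: (T^⊗3)[2][1] = 78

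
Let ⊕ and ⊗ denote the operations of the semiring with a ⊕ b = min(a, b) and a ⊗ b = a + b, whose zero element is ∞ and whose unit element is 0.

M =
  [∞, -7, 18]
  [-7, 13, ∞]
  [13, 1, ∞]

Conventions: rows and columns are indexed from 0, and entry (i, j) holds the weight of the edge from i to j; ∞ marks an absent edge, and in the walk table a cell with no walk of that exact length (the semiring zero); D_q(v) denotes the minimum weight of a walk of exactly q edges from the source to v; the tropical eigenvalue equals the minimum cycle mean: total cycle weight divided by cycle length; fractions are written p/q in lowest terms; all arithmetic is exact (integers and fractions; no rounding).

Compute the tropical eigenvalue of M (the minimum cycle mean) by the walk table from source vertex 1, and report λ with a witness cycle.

q=0: [∞, 0, ∞]
q=1: [-7, 13, ∞]
q=2: [6, -14, 11]
q=3: [-21, -1, 24]
Optimal cycle mean attained by: cycle 0->1->0, total (-7) + (-7), length 2.
Answer: λ = -7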